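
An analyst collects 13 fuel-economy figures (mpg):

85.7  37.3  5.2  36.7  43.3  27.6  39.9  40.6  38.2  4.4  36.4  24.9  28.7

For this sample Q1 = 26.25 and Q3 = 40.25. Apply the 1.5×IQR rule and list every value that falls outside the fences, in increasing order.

IQR = Q3 − Q1 = 40.25 − 26.25 = 14.00.
Lower fence = Q1 − 1.5·IQR = 26.25 − 21.00 = 5.25.
Upper fence = Q3 + 1.5·IQR = 40.25 + 21.00 = 61.25.
4.4 < 5.25 → outlier.
5.2 < 5.25 → outlier.
85.7 > 61.25 → outlier.
All remaining values lie within [5.25, 61.25].

4.4, 5.2, 85.7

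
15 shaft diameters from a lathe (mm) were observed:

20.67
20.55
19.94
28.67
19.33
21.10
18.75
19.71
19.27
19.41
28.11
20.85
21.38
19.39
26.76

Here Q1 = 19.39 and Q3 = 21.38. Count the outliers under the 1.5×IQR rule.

IQR = 1.99; fences at 19.39 − 2.985 = 16.405 and 21.38 + 2.985 = 24.365.
Outside the cutoffs: 26.76, 28.11, 28.67.

3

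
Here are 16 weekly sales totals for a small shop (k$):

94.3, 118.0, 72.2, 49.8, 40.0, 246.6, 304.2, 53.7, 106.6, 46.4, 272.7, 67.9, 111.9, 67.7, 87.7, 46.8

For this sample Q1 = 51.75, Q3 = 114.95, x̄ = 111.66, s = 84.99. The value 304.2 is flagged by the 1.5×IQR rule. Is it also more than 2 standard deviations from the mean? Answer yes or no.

yes

z = (304.2 − 111.66) / 84.99 = 2.27.
|z| = 2.27 > 2.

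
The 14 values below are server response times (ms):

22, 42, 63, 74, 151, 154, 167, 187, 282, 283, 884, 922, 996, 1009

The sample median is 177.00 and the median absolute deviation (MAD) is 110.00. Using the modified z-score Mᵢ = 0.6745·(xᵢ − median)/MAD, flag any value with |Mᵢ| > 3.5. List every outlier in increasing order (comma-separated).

|Mᵢ| > 3.5 ⇔ |xᵢ − 177.00| > 3.5·110.00/0.6745 = 570.79.
So outliers lie outside [-393.79, 747.79].
884: M = 4.34 → outlier.
922: M = 4.57 → outlier.
996: M = 5.02 → outlier.
1009: M = 5.10 → outlier.

884, 922, 996, 1009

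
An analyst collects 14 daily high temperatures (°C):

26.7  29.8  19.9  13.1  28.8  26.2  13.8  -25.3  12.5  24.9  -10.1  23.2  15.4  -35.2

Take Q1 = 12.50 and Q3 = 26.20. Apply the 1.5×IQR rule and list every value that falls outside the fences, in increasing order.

IQR = Q3 − Q1 = 26.20 − 12.50 = 13.70.
Lower fence = Q1 − 1.5·IQR = 12.50 − 20.55 = -8.05.
Upper fence = Q3 + 1.5·IQR = 26.20 + 20.55 = 46.75.
-35.2 < -8.05 → outlier.
-25.3 < -8.05 → outlier.
-10.1 < -8.05 → outlier.
All remaining values lie within [-8.05, 46.75].

-35.2, -25.3, -10.1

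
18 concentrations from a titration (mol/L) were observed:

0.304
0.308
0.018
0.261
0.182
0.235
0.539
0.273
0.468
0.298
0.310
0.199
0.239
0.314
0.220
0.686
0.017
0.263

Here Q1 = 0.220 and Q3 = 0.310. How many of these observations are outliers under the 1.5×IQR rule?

IQR = 0.090; fences at 0.220 − 0.135 = 0.085 and 0.310 + 0.135 = 0.445.
Outside the cutoffs: 0.017, 0.018, 0.468, 0.539, 0.686.

5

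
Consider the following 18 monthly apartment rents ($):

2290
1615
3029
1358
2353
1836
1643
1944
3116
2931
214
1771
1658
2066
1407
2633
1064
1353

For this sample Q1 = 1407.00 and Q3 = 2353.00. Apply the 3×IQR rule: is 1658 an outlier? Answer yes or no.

IQR = Q3 − Q1 = 2353.00 − 1407.00 = 946.00.
Lower fence = Q1 − 3·IQR = 1407.00 − 2838.00 = -1431.00.
Upper fence = Q3 + 3·IQR = 2353.00 + 2838.00 = 5191.00.
1658 lies within [-1431.00, 5191.00].

no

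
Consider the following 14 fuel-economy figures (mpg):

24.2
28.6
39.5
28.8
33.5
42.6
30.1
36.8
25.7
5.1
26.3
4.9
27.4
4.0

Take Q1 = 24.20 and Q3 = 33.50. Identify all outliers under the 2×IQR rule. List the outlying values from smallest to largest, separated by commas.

IQR = Q3 − Q1 = 33.50 − 24.20 = 9.30.
Lower fence = Q1 − 2·IQR = 24.20 − 18.60 = 5.60.
Upper fence = Q3 + 2·IQR = 33.50 + 18.60 = 52.10.
4.0 < 5.60 → outlier.
4.9 < 5.60 → outlier.
5.1 < 5.60 → outlier.
All remaining values lie within [5.60, 52.10].

4.0, 4.9, 5.1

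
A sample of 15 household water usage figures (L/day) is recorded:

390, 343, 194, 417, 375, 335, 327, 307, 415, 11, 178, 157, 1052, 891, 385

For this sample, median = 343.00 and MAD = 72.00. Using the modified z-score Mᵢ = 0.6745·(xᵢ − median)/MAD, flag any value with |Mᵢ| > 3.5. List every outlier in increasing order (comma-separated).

891, 1052

|Mᵢ| > 3.5 ⇔ |xᵢ − 343.00| > 3.5·72.00/0.6745 = 373.61.
So outliers lie outside [-30.61, 716.61].
891: M = 5.13 → outlier.
1052: M = 6.64 → outlier.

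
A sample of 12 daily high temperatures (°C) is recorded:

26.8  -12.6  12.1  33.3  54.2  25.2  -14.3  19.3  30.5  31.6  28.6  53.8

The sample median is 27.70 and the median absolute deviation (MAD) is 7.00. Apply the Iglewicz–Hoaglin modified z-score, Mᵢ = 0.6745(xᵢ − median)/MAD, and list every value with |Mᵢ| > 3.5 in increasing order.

-14.3, -12.6

|Mᵢ| > 3.5 ⇔ |xᵢ − 27.70| > 3.5·7.00/0.6745 = 36.32.
So outliers lie outside [-8.62, 64.02].
-14.3: M = -4.05 → outlier.
-12.6: M = -3.88 → outlier.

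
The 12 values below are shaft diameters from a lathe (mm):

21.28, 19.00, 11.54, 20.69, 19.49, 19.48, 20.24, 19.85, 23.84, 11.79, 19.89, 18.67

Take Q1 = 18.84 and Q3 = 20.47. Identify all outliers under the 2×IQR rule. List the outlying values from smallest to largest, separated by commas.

11.54, 11.79, 23.84

IQR = Q3 − Q1 = 20.47 − 18.84 = 1.63.
Lower fence = Q1 − 2·IQR = 18.84 − 3.26 = 15.58.
Upper fence = Q3 + 2·IQR = 20.47 + 3.26 = 23.73.
11.54 < 15.58 → outlier.
11.79 < 15.58 → outlier.
23.84 > 23.73 → outlier.
All remaining values lie within [15.58, 23.73].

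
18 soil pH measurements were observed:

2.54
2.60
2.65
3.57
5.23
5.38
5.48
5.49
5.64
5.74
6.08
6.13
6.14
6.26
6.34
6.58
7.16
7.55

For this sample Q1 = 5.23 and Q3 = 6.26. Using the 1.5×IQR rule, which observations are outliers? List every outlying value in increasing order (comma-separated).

2.54, 2.60, 2.65, 3.57

IQR = Q3 − Q1 = 6.26 − 5.23 = 1.03.
Lower fence = Q1 − 1.5·IQR = 5.23 − 1.545 = 3.685.
Upper fence = Q3 + 1.5·IQR = 6.26 + 1.545 = 7.805.
2.54 < 3.685 → outlier.
2.60 < 3.685 → outlier.
2.65 < 3.685 → outlier.
3.57 < 3.685 → outlier.
All remaining values lie within [3.685, 7.805].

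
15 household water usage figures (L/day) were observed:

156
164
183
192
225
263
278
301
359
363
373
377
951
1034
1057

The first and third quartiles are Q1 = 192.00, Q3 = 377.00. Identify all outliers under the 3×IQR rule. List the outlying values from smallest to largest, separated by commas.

IQR = Q3 − Q1 = 377.00 − 192.00 = 185.00.
Lower fence = Q1 − 3·IQR = 192.00 − 555.00 = -363.00.
Upper fence = Q3 + 3·IQR = 377.00 + 555.00 = 932.00.
951 > 932.00 → outlier.
1034 > 932.00 → outlier.
1057 > 932.00 → outlier.
All remaining values lie within [-363.00, 932.00].

951, 1034, 1057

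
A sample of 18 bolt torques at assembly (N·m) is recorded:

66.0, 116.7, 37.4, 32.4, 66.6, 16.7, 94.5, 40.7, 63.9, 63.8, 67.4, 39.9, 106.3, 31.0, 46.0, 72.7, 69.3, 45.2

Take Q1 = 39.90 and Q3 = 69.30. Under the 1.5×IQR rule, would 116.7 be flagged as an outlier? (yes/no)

yes

IQR = Q3 − Q1 = 69.30 − 39.90 = 29.40.
Lower fence = Q1 − 1.5·IQR = 39.90 − 44.10 = -4.20.
Upper fence = Q3 + 1.5·IQR = 69.30 + 44.10 = 113.40.
116.7 lies above the upper fence.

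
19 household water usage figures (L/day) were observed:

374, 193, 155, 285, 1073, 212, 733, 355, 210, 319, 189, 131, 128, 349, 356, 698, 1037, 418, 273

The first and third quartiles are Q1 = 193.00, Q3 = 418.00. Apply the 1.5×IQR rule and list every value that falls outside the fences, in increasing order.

1037, 1073

IQR = Q3 − Q1 = 418.00 − 193.00 = 225.00.
Lower fence = Q1 − 1.5·IQR = 193.00 − 337.50 = -144.50.
Upper fence = Q3 + 1.5·IQR = 418.00 + 337.50 = 755.50.
1037 > 755.50 → outlier.
1073 > 755.50 → outlier.
All remaining values lie within [-144.50, 755.50].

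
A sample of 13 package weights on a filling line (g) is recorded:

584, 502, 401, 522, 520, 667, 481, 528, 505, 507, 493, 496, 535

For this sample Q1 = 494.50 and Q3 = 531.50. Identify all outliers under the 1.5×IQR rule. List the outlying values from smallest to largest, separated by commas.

IQR = Q3 − Q1 = 531.50 − 494.50 = 37.00.
Lower fence = Q1 − 1.5·IQR = 494.50 − 55.50 = 439.00.
Upper fence = Q3 + 1.5·IQR = 531.50 + 55.50 = 587.00.
401 < 439.00 → outlier.
667 > 587.00 → outlier.
All remaining values lie within [439.00, 587.00].

401, 667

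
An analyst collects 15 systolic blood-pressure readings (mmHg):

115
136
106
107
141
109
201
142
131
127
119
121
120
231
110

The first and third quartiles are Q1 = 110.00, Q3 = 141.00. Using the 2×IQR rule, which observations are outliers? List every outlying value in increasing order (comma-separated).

231

IQR = Q3 − Q1 = 141.00 − 110.00 = 31.00.
Lower fence = Q1 − 2·IQR = 110.00 − 62.00 = 48.00.
Upper fence = Q3 + 2·IQR = 141.00 + 62.00 = 203.00.
231 > 203.00 → outlier.
All remaining values lie within [48.00, 203.00].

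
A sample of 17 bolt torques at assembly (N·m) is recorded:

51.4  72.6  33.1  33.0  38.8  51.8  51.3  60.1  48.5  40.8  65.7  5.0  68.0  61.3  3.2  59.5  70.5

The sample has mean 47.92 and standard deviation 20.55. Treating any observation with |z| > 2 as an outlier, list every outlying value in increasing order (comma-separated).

Cutoffs at x̄ ± 2s: 47.92 ± 2·20.55 = [6.82, 89.02].
3.2: z = -2.18, |z| > 2 → outlier.
5.0: z = -2.09, |z| > 2 → outlier.
Every other value lies within [6.82, 89.02].

3.2, 5.0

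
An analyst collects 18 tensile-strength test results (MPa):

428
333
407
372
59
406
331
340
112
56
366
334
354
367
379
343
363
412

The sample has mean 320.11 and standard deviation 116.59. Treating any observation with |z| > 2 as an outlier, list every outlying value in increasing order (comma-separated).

56, 59

Cutoffs at x̄ ± 2s: 320.11 ± 2·116.59 = [86.93, 553.29].
56: z = -2.27, |z| > 2 → outlier.
59: z = -2.24, |z| > 2 → outlier.
Every other value lies within [86.93, 553.29].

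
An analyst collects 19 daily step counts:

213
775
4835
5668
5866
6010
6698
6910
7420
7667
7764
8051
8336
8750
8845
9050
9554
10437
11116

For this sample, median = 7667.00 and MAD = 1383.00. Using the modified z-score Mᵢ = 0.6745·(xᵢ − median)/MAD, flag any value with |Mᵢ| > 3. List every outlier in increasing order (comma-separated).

213, 775

|Mᵢ| > 3 ⇔ |xᵢ − 7667.00| > 3·1383.00/0.6745 = 6151.22.
So outliers lie outside [1515.78, 13818.22].
213: M = -3.64 → outlier.
775: M = -3.36 → outlier.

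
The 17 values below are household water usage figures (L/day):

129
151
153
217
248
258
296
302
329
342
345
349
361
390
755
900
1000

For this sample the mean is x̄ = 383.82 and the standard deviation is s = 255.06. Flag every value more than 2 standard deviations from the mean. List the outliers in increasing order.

Cutoffs at x̄ ± 2s: 383.82 ± 2·255.06 = [-126.30, 893.94].
900: z = 2.02, |z| > 2 → outlier.
1000: z = 2.42, |z| > 2 → outlier.
Every other value lies within [-126.30, 893.94].

900, 1000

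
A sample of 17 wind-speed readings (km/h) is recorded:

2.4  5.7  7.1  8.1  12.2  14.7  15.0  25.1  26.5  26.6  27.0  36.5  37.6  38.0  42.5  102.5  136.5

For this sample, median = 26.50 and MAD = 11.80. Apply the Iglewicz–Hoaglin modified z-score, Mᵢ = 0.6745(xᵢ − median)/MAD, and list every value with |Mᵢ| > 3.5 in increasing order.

102.5, 136.5

|Mᵢ| > 3.5 ⇔ |xᵢ − 26.50| > 3.5·11.80/0.6745 = 61.23.
So outliers lie outside [-34.73, 87.73].
102.5: M = 4.34 → outlier.
136.5: M = 6.29 → outlier.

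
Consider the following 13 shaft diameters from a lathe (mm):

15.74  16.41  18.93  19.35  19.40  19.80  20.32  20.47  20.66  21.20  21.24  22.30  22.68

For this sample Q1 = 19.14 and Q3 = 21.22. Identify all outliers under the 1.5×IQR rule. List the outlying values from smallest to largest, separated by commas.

15.74

IQR = Q3 − Q1 = 21.22 − 19.14 = 2.08.
Lower fence = Q1 − 1.5·IQR = 19.14 − 3.12 = 16.02.
Upper fence = Q3 + 1.5·IQR = 21.22 + 3.12 = 24.34.
15.74 < 16.02 → outlier.
All remaining values lie within [16.02, 24.34].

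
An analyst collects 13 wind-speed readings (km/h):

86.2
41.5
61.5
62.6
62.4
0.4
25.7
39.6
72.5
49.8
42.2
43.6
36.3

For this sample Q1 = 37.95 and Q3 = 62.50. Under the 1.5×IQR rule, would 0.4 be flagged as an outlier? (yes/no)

yes

IQR = Q3 − Q1 = 62.50 − 37.95 = 24.55.
Lower fence = Q1 − 1.5·IQR = 37.95 − 36.825 = 1.125.
Upper fence = Q3 + 1.5·IQR = 62.50 + 36.825 = 99.325.
0.4 lies below the lower fence.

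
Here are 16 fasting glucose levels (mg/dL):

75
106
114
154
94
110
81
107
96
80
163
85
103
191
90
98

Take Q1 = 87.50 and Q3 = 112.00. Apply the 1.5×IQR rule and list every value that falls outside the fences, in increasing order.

IQR = Q3 − Q1 = 112.00 − 87.50 = 24.50.
Lower fence = Q1 − 1.5·IQR = 87.50 − 36.75 = 50.75.
Upper fence = Q3 + 1.5·IQR = 112.00 + 36.75 = 148.75.
154 > 148.75 → outlier.
163 > 148.75 → outlier.
191 > 148.75 → outlier.
All remaining values lie within [50.75, 148.75].

154, 163, 191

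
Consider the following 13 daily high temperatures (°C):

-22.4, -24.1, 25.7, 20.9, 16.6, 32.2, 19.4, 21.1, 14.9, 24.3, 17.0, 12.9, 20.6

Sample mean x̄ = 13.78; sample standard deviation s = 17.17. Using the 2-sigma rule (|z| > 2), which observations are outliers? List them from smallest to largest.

-24.1, -22.4

Cutoffs at x̄ ± 2s: 13.78 ± 2·17.17 = [-20.56, 48.12].
-24.1: z = -2.21, |z| > 2 → outlier.
-22.4: z = -2.11, |z| > 2 → outlier.
Every other value lies within [-20.56, 48.12].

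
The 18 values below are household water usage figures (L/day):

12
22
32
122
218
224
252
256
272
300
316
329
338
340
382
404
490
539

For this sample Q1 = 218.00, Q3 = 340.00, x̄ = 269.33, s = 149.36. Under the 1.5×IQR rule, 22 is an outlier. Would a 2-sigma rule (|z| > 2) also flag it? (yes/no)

z = (22 − 269.33) / 149.36 = -1.66.
|z| = 1.66 ≤ 2.

no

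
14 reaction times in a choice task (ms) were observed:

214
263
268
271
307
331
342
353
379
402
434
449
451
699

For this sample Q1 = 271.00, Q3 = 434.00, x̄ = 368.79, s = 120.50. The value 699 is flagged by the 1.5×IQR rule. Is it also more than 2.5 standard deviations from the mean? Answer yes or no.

z = (699 − 368.79) / 120.50 = 2.74.
|z| = 2.74 > 2.5.

yes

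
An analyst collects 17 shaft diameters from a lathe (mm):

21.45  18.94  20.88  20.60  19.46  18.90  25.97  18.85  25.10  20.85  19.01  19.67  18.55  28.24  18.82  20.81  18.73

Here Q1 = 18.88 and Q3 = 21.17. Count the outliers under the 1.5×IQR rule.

3

IQR = 2.29; fences at 18.88 − 3.435 = 15.445 and 21.17 + 3.435 = 24.605.
Outside the cutoffs: 25.10, 25.97, 28.24.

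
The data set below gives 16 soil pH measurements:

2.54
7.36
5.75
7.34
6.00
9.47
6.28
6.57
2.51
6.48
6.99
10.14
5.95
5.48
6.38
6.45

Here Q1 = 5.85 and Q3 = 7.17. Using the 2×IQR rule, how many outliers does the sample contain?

IQR = 1.32; fences at 5.85 − 2.64 = 3.21 and 7.17 + 2.64 = 9.81.
Outside the cutoffs: 2.51, 2.54, 10.14.

3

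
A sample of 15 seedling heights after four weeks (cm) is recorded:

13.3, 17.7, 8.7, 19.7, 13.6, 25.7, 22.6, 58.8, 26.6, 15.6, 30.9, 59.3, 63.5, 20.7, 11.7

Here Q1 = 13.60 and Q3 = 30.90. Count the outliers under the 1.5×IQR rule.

3

IQR = 17.30; fences at 13.60 − 25.95 = -12.35 and 30.90 + 25.95 = 56.85.
Outside the cutoffs: 58.8, 59.3, 63.5.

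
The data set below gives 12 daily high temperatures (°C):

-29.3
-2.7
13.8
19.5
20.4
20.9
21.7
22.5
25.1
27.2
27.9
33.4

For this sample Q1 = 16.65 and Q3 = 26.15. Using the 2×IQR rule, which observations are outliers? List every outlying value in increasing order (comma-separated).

IQR = Q3 − Q1 = 26.15 − 16.65 = 9.50.
Lower fence = Q1 − 2·IQR = 16.65 − 19.00 = -2.35.
Upper fence = Q3 + 2·IQR = 26.15 + 19.00 = 45.15.
-29.3 < -2.35 → outlier.
-2.7 < -2.35 → outlier.
All remaining values lie within [-2.35, 45.15].

-29.3, -2.7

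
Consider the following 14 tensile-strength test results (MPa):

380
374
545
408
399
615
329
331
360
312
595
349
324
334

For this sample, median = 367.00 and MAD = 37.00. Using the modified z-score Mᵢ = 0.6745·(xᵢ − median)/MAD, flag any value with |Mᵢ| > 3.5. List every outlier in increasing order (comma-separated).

595, 615

|Mᵢ| > 3.5 ⇔ |xᵢ − 367.00| > 3.5·37.00/0.6745 = 191.99.
So outliers lie outside [175.01, 558.99].
595: M = 4.16 → outlier.
615: M = 4.52 → outlier.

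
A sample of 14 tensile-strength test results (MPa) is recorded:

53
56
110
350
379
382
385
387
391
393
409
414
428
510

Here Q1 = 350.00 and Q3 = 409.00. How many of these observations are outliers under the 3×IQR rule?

IQR = 59.00; fences at 350.00 − 177.00 = 173.00 and 409.00 + 177.00 = 586.00.
Outside the cutoffs: 53, 56, 110.

3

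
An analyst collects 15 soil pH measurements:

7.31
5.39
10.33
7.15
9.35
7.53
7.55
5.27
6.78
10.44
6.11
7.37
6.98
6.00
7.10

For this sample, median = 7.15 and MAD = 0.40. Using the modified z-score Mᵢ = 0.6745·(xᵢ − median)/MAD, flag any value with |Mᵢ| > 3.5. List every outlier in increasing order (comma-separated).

|Mᵢ| > 3.5 ⇔ |xᵢ − 7.15| > 3.5·0.40/0.6745 = 2.08.
So outliers lie outside [5.07, 9.23].
9.35: M = 3.71 → outlier.
10.33: M = 5.36 → outlier.
10.44: M = 5.55 → outlier.

9.35, 10.33, 10.44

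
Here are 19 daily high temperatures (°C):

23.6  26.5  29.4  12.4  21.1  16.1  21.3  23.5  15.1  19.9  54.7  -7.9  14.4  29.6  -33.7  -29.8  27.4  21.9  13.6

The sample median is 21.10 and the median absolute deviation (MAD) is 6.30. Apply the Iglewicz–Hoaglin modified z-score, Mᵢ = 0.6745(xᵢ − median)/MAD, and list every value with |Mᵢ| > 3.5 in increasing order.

|Mᵢ| > 3.5 ⇔ |xᵢ − 21.10| > 3.5·6.30/0.6745 = 32.69.
So outliers lie outside [-11.59, 53.79].
-33.7: M = -5.87 → outlier.
-29.8: M = -5.45 → outlier.
54.7: M = 3.60 → outlier.

-33.7, -29.8, 54.7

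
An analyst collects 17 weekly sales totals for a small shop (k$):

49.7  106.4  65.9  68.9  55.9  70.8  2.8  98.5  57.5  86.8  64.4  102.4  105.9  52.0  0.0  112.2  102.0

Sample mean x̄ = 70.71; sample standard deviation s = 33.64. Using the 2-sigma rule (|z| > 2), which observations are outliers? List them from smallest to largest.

Cutoffs at x̄ ± 2s: 70.71 ± 2·33.64 = [3.43, 137.99].
0.0: z = -2.10, |z| > 2 → outlier.
2.8: z = -2.02, |z| > 2 → outlier.
Every other value lies within [3.43, 137.99].

0.0, 2.8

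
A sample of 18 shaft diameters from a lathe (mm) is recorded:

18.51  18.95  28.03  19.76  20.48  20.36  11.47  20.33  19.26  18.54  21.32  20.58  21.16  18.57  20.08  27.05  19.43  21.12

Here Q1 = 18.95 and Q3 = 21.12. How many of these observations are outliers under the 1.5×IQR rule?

3

IQR = 2.17; fences at 18.95 − 3.255 = 15.695 and 21.12 + 3.255 = 24.375.
Outside the cutoffs: 11.47, 27.05, 28.03.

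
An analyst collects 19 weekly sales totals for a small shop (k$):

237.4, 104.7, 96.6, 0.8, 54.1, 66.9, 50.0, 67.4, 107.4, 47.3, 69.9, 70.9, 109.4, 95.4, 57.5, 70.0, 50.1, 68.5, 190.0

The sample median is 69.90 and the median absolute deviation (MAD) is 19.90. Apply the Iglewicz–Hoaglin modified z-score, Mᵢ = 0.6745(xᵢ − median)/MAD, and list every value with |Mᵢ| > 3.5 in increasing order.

|Mᵢ| > 3.5 ⇔ |xᵢ − 69.90| > 3.5·19.90/0.6745 = 103.26.
So outliers lie outside [-33.36, 173.16].
190.0: M = 4.07 → outlier.
237.4: M = 5.68 → outlier.

190.0, 237.4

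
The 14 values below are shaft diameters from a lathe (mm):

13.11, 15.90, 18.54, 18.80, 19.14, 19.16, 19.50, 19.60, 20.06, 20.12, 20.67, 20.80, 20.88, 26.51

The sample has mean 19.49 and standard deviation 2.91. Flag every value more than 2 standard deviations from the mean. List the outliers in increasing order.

13.11, 26.51

Cutoffs at x̄ ± 2s: 19.49 ± 2·2.91 = [13.67, 25.31].
13.11: z = -2.19, |z| > 2 → outlier.
26.51: z = 2.41, |z| > 2 → outlier.
Every other value lies within [13.67, 25.31].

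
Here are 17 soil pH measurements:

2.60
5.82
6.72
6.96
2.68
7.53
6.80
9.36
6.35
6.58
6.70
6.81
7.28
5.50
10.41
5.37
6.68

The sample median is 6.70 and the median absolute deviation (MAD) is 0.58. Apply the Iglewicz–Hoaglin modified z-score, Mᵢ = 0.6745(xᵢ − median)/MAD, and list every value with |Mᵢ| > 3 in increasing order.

|Mᵢ| > 3 ⇔ |xᵢ − 6.70| > 3·0.58/0.6745 = 2.58.
So outliers lie outside [4.12, 9.28].
2.60: M = -4.77 → outlier.
2.68: M = -4.67 → outlier.
9.36: M = 3.09 → outlier.
10.41: M = 4.31 → outlier.

2.60, 2.68, 9.36, 10.41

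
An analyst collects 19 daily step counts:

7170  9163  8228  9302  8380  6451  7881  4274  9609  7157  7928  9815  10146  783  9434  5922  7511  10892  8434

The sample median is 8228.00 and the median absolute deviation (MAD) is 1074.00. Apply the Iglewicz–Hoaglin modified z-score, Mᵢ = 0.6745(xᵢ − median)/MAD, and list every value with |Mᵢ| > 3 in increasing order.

|Mᵢ| > 3 ⇔ |xᵢ − 8228.00| > 3·1074.00/0.6745 = 4776.87.
So outliers lie outside [3451.13, 13004.87].
783: M = -4.68 → outlier.

783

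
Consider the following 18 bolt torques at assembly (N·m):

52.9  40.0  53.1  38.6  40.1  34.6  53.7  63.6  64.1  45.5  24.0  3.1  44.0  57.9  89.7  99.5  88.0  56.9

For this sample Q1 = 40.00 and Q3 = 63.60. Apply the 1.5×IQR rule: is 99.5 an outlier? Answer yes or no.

IQR = Q3 − Q1 = 63.60 − 40.00 = 23.60.
Lower fence = Q1 − 1.5·IQR = 40.00 − 35.40 = 4.60.
Upper fence = Q3 + 1.5·IQR = 63.60 + 35.40 = 99.00.
99.5 lies above the upper fence.

yes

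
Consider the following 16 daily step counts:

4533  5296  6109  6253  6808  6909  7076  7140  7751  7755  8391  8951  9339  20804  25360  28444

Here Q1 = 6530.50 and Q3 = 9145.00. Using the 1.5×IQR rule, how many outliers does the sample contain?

IQR = 2614.50; fences at 6530.50 − 3921.75 = 2608.75 and 9145.00 + 3921.75 = 13066.75.
Outside the cutoffs: 20804, 25360, 28444.

3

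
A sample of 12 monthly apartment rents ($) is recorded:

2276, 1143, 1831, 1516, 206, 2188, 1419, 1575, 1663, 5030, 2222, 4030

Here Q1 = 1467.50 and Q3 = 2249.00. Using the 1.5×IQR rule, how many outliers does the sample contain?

3

IQR = 781.50; fences at 1467.50 − 1172.25 = 295.25 and 2249.00 + 1172.25 = 3421.25.
Outside the cutoffs: 206, 4030, 5030.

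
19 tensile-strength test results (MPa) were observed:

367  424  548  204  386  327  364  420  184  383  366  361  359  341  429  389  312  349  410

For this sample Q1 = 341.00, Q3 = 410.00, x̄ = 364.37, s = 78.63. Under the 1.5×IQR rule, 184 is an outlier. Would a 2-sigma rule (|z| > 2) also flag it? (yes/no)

z = (184 − 364.37) / 78.63 = -2.29.
|z| = 2.29 > 2.

yes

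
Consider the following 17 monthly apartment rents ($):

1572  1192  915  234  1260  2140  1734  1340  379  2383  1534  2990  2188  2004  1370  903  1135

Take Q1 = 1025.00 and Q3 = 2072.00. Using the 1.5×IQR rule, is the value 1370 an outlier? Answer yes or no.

IQR = Q3 − Q1 = 2072.00 − 1025.00 = 1047.00.
Lower fence = Q1 − 1.5·IQR = 1025.00 − 1570.50 = -545.50.
Upper fence = Q3 + 1.5·IQR = 2072.00 + 1570.50 = 3642.50.
1370 lies within [-545.50, 3642.50].

no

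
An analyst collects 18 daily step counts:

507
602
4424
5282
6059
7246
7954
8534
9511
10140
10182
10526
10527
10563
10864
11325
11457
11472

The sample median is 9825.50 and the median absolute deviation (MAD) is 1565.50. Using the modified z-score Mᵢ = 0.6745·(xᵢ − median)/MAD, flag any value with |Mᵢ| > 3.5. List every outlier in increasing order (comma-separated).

507, 602

|Mᵢ| > 3.5 ⇔ |xᵢ − 9825.50| > 3.5·1565.50/0.6745 = 8123.42.
So outliers lie outside [1702.08, 17948.92].
507: M = -4.01 → outlier.
602: M = -3.97 → outlier.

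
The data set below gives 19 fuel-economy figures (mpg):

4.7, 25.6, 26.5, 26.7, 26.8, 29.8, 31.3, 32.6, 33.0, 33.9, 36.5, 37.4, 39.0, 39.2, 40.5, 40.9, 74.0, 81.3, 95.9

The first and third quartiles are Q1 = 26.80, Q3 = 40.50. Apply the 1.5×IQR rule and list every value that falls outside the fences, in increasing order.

IQR = Q3 − Q1 = 40.50 − 26.80 = 13.70.
Lower fence = Q1 − 1.5·IQR = 26.80 − 20.55 = 6.25.
Upper fence = Q3 + 1.5·IQR = 40.50 + 20.55 = 61.05.
4.7 < 6.25 → outlier.
74.0 > 61.05 → outlier.
81.3 > 61.05 → outlier.
95.9 > 61.05 → outlier.
All remaining values lie within [6.25, 61.05].

4.7, 74.0, 81.3, 95.9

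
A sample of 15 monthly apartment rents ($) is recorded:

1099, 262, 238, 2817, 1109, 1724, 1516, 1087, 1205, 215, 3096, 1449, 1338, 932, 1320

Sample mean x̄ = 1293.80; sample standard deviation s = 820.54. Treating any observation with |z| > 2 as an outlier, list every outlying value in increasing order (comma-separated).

3096

Cutoffs at x̄ ± 2s: 1293.80 ± 2·820.54 = [-347.28, 2934.88].
3096: z = 2.20, |z| > 2 → outlier.
Every other value lies within [-347.28, 2934.88].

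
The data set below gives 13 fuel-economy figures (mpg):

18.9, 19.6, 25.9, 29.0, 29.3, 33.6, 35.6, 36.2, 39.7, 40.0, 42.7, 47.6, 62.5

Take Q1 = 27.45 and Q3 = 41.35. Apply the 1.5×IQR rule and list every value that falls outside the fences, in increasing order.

IQR = Q3 − Q1 = 41.35 − 27.45 = 13.90.
Lower fence = Q1 − 1.5·IQR = 27.45 − 20.85 = 6.60.
Upper fence = Q3 + 1.5·IQR = 41.35 + 20.85 = 62.20.
62.5 > 62.20 → outlier.
All remaining values lie within [6.60, 62.20].

62.5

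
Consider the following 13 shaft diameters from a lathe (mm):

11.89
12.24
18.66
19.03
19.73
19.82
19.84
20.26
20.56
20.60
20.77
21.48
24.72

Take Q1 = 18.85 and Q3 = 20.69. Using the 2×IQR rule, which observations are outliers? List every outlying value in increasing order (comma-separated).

IQR = Q3 − Q1 = 20.69 − 18.85 = 1.84.
Lower fence = Q1 − 2·IQR = 18.85 − 3.68 = 15.17.
Upper fence = Q3 + 2·IQR = 20.69 + 3.68 = 24.37.
11.89 < 15.17 → outlier.
12.24 < 15.17 → outlier.
24.72 > 24.37 → outlier.
All remaining values lie within [15.17, 24.37].

11.89, 12.24, 24.72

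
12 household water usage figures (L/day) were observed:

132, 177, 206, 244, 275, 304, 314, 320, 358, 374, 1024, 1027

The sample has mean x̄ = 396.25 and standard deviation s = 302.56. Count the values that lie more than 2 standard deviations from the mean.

2

Cutoffs: x̄ ± 2s = [-208.87, 1001.37].
Outside the cutoffs: 1024, 1027.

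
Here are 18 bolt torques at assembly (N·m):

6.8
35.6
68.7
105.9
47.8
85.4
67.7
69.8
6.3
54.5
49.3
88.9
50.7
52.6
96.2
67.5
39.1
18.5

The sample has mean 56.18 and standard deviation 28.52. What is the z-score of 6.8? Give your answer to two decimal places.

z = (6.8 − 56.18) / 28.52 = -1.73.

-1.73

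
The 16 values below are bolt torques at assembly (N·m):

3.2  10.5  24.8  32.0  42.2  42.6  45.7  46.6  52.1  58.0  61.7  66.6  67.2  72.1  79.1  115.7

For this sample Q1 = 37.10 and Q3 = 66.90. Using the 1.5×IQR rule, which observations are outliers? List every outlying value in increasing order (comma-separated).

IQR = Q3 − Q1 = 66.90 − 37.10 = 29.80.
Lower fence = Q1 − 1.5·IQR = 37.10 − 44.70 = -7.60.
Upper fence = Q3 + 1.5·IQR = 66.90 + 44.70 = 111.60.
115.7 > 111.60 → outlier.
All remaining values lie within [-7.60, 111.60].

115.7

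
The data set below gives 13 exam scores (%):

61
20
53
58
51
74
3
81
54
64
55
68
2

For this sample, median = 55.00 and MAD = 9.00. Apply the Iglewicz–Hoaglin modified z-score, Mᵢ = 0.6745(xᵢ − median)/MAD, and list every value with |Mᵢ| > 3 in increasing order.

2, 3

|Mᵢ| > 3 ⇔ |xᵢ − 55.00| > 3·9.00/0.6745 = 40.03.
So outliers lie outside [14.97, 95.03].
2: M = -3.97 → outlier.
3: M = -3.90 → outlier.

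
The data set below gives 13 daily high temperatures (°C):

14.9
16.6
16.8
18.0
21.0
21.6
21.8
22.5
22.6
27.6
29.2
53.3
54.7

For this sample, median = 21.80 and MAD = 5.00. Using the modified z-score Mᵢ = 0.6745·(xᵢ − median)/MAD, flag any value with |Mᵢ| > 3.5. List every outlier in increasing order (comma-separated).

|Mᵢ| > 3.5 ⇔ |xᵢ − 21.80| > 3.5·5.00/0.6745 = 25.95.
So outliers lie outside [-4.15, 47.75].
53.3: M = 4.25 → outlier.
54.7: M = 4.44 → outlier.

53.3, 54.7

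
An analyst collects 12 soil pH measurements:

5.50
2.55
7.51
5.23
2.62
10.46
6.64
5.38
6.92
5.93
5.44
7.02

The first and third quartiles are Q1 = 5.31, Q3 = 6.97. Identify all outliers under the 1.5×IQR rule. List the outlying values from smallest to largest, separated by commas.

IQR = Q3 − Q1 = 6.97 − 5.31 = 1.66.
Lower fence = Q1 − 1.5·IQR = 5.31 − 2.49 = 2.82.
Upper fence = Q3 + 1.5·IQR = 6.97 + 2.49 = 9.46.
2.55 < 2.82 → outlier.
2.62 < 2.82 → outlier.
10.46 > 9.46 → outlier.
All remaining values lie within [2.82, 9.46].

2.55, 2.62, 10.46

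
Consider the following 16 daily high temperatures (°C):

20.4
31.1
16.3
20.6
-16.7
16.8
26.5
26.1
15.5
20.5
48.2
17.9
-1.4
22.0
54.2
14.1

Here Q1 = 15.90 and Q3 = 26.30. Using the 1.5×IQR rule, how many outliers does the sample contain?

IQR = 10.40; fences at 15.90 − 15.60 = 0.30 and 26.30 + 15.60 = 41.90.
Outside the cutoffs: -16.7, -1.4, 48.2, 54.2.

4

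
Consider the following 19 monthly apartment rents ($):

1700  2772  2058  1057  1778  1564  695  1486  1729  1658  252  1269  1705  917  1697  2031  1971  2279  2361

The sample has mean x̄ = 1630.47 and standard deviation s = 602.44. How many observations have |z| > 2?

1

Cutoffs: x̄ ± 2s = [425.59, 2835.35].
Outside the cutoffs: 252.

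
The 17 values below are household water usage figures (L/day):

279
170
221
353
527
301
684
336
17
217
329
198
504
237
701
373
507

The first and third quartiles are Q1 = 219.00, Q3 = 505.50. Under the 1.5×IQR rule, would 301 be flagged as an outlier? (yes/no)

IQR = Q3 − Q1 = 505.50 − 219.00 = 286.50.
Lower fence = Q1 − 1.5·IQR = 219.00 − 429.75 = -210.75.
Upper fence = Q3 + 1.5·IQR = 505.50 + 429.75 = 935.25.
301 lies within [-210.75, 935.25].

no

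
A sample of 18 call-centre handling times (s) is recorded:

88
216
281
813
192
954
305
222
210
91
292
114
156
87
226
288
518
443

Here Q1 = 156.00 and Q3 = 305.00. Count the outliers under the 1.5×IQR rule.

2

IQR = 149.00; fences at 156.00 − 223.50 = -67.50 and 305.00 + 223.50 = 528.50.
Outside the cutoffs: 813, 954.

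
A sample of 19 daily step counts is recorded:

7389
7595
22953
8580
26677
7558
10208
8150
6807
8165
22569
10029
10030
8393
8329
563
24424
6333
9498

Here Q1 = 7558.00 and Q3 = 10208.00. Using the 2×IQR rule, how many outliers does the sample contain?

5

IQR = 2650.00; fences at 7558.00 − 5300.00 = 2258.00 and 10208.00 + 5300.00 = 15508.00.
Outside the cutoffs: 563, 22569, 22953, 24424, 26677.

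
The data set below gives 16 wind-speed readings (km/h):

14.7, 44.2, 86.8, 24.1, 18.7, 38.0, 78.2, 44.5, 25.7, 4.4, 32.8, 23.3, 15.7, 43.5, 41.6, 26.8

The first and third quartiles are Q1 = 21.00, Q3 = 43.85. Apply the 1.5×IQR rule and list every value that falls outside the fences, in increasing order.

IQR = Q3 − Q1 = 43.85 − 21.00 = 22.85.
Lower fence = Q1 − 1.5·IQR = 21.00 − 34.275 = -13.275.
Upper fence = Q3 + 1.5·IQR = 43.85 + 34.275 = 78.125.
78.2 > 78.125 → outlier.
86.8 > 78.125 → outlier.
All remaining values lie within [-13.275, 78.125].

78.2, 86.8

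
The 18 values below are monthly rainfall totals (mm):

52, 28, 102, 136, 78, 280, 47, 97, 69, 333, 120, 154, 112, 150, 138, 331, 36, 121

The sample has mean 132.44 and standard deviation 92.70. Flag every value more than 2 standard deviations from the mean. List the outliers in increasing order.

Cutoffs at x̄ ± 2s: 132.44 ± 2·92.70 = [-52.96, 317.84].
331: z = 2.14, |z| > 2 → outlier.
333: z = 2.16, |z| > 2 → outlier.
Every other value lies within [-52.96, 317.84].

331, 333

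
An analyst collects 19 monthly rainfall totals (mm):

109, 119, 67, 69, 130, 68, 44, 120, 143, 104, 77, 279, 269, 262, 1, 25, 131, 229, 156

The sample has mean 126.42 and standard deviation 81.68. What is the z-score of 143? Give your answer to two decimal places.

0.20

z = (143 − 126.42) / 81.68 = 0.20.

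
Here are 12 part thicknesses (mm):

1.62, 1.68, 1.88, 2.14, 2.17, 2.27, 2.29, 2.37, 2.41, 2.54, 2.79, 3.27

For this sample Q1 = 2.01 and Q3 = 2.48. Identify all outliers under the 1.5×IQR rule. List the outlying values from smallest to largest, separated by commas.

3.27

IQR = Q3 − Q1 = 2.48 − 2.01 = 0.47.
Lower fence = Q1 − 1.5·IQR = 2.01 − 0.705 = 1.305.
Upper fence = Q3 + 1.5·IQR = 2.48 + 0.705 = 3.185.
3.27 > 3.185 → outlier.
All remaining values lie within [1.305, 3.185].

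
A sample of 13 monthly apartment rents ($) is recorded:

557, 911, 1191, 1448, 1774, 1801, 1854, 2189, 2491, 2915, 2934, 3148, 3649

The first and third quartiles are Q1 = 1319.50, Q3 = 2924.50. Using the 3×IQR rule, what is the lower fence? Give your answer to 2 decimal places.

-3495.50

IQR = Q3 − Q1 = 2924.50 − 1319.50 = 1605.00.
Lower fence = Q1 − 3·IQR = 1319.50 − 4815.00 = -3495.50.
Upper fence = Q3 + 3·IQR = 2924.50 + 4815.00 = 7739.50.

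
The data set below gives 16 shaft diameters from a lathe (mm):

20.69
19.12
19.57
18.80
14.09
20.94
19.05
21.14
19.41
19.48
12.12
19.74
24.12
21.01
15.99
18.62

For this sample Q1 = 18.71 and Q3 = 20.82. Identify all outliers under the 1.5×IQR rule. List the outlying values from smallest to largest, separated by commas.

12.12, 14.09, 24.12

IQR = Q3 − Q1 = 20.82 − 18.71 = 2.11.
Lower fence = Q1 − 1.5·IQR = 18.71 − 3.165 = 15.545.
Upper fence = Q3 + 1.5·IQR = 20.82 + 3.165 = 23.985.
12.12 < 15.545 → outlier.
14.09 < 15.545 → outlier.
24.12 > 23.985 → outlier.
All remaining values lie within [15.545, 23.985].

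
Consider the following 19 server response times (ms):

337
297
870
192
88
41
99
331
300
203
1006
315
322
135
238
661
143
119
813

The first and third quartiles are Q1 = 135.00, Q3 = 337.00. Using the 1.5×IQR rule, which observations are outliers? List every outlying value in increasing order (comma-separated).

IQR = Q3 − Q1 = 337.00 − 135.00 = 202.00.
Lower fence = Q1 − 1.5·IQR = 135.00 − 303.00 = -168.00.
Upper fence = Q3 + 1.5·IQR = 337.00 + 303.00 = 640.00.
661 > 640.00 → outlier.
813 > 640.00 → outlier.
870 > 640.00 → outlier.
1006 > 640.00 → outlier.
All remaining values lie within [-168.00, 640.00].

661, 813, 870, 1006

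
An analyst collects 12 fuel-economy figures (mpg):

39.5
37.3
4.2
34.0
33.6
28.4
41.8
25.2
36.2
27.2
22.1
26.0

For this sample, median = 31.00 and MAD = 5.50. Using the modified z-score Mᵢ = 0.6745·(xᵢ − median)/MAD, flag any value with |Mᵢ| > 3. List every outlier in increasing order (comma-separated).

4.2

|Mᵢ| > 3 ⇔ |xᵢ − 31.00| > 3·5.50/0.6745 = 24.46.
So outliers lie outside [6.54, 55.46].
4.2: M = -3.29 → outlier.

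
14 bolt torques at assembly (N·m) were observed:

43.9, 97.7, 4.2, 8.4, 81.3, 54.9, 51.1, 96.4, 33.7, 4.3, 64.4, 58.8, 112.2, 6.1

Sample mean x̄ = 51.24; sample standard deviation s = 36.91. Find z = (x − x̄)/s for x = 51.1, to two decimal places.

z = (51.1 − 51.24) / 36.91 = -0.00.

-0.00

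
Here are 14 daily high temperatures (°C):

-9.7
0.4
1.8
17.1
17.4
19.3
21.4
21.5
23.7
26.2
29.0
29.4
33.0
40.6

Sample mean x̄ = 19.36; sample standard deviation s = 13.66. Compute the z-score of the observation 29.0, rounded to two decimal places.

z = (29.0 − 19.36) / 13.66 = 0.71.

0.71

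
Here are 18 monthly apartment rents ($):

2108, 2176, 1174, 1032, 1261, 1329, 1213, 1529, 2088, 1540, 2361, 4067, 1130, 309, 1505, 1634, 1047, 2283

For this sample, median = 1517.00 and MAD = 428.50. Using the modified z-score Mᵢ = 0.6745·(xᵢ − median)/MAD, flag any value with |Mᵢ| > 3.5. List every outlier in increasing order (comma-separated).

|Mᵢ| > 3.5 ⇔ |xᵢ − 1517.00| > 3.5·428.50/0.6745 = 2223.50.
So outliers lie outside [-706.50, 3740.50].
4067: M = 4.01 → outlier.

4067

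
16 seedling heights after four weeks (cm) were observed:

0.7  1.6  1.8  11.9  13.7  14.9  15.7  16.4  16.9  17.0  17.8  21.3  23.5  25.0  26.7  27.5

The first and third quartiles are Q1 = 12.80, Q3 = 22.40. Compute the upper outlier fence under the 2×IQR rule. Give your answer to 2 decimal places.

IQR = Q3 − Q1 = 22.40 − 12.80 = 9.60.
Lower fence = Q1 − 2·IQR = 12.80 − 19.20 = -6.40.
Upper fence = Q3 + 2·IQR = 22.40 + 19.20 = 41.60.

41.60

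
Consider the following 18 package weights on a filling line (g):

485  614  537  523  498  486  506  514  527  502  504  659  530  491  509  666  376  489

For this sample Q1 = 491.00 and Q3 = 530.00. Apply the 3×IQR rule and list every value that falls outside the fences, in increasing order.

IQR = Q3 − Q1 = 530.00 − 491.00 = 39.00.
Lower fence = Q1 − 3·IQR = 491.00 − 117.00 = 374.00.
Upper fence = Q3 + 3·IQR = 530.00 + 117.00 = 647.00.
659 > 647.00 → outlier.
666 > 647.00 → outlier.
All remaining values lie within [374.00, 647.00].

659, 666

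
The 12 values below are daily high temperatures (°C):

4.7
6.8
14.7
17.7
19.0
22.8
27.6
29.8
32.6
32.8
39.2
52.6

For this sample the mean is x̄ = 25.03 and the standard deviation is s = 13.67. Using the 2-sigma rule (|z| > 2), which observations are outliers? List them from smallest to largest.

Cutoffs at x̄ ± 2s: 25.03 ± 2·13.67 = [-2.31, 52.37].
52.6: z = 2.02, |z| > 2 → outlier.
Every other value lies within [-2.31, 52.37].

52.6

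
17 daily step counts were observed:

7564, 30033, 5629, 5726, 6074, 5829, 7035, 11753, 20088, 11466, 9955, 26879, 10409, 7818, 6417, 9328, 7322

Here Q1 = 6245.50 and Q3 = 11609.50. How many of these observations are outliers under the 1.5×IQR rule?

IQR = 5364.00; fences at 6245.50 − 8046.00 = -1800.50 and 11609.50 + 8046.00 = 19655.50.
Outside the cutoffs: 20088, 26879, 30033.

3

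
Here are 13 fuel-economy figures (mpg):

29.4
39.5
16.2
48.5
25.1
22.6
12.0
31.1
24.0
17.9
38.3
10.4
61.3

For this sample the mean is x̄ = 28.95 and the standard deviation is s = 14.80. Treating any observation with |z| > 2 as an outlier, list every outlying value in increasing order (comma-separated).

61.3

Cutoffs at x̄ ± 2s: 28.95 ± 2·14.80 = [-0.65, 58.55].
61.3: z = 2.19, |z| > 2 → outlier.
Every other value lies within [-0.65, 58.55].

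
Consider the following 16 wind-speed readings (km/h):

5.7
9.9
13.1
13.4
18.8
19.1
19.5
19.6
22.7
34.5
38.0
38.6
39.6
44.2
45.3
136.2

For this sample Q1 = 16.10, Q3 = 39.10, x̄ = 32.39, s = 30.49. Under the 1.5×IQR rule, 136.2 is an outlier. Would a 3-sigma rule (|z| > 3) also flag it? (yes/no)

z = (136.2 − 32.39) / 30.49 = 3.40.
|z| = 3.40 > 3.

yes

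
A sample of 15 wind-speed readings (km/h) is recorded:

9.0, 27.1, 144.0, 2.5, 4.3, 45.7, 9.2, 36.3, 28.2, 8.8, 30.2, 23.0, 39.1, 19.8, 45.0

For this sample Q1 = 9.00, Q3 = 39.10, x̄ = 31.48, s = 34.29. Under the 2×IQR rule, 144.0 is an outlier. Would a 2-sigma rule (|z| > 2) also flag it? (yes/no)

z = (144.0 − 31.48) / 34.29 = 3.28.
|z| = 3.28 > 2.

yes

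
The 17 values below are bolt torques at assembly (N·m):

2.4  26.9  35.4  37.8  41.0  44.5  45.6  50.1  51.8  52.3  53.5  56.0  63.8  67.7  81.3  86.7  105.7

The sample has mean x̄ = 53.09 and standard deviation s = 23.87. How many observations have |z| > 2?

Cutoffs: x̄ ± 2s = [5.35, 100.83].
Outside the cutoffs: 2.4, 105.7.

2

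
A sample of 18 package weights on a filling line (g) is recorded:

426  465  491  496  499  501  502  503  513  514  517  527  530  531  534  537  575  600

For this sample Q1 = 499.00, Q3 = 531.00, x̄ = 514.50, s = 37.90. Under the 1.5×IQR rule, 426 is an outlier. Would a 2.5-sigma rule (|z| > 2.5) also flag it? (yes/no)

z = (426 − 514.50) / 37.90 = -2.34.
|z| = 2.34 ≤ 2.5.

no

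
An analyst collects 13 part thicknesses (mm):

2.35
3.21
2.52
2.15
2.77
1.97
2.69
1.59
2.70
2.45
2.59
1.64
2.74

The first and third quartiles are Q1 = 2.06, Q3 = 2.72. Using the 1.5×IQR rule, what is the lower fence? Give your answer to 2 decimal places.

1.07

IQR = Q3 − Q1 = 2.72 − 2.06 = 0.66.
Lower fence = Q1 − 1.5·IQR = 2.06 − 0.99 = 1.07.
Upper fence = Q3 + 1.5·IQR = 2.72 + 0.99 = 3.71.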